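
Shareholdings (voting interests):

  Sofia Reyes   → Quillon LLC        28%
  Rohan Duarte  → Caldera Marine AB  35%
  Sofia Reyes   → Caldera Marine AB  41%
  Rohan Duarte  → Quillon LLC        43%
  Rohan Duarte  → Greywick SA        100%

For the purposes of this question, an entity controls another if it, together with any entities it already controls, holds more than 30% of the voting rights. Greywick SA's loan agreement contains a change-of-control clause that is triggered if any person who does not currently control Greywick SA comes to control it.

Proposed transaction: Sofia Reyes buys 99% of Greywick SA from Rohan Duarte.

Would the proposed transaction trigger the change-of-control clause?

Yes

The purchase adds only to Sofia's holdings (Rohan's stake shrinks), so Sofia is the only person who could newly come to control Greywick.
Sofia holds 41% of Caldera, so Sofia controls Caldera.
Neither Sofia nor any entity Sofia controls holds any voting interest in Greywick.
So before the transaction, Sofia does not control Greywick.
After the purchase, Sofia holds 99% of Greywick directly, and Rohan's stake falls to 1%.
Sofia holds 99% of Greywick, so Sofia controls Greywick.
Sofia did not control Greywick before and does after, so the clause is triggered.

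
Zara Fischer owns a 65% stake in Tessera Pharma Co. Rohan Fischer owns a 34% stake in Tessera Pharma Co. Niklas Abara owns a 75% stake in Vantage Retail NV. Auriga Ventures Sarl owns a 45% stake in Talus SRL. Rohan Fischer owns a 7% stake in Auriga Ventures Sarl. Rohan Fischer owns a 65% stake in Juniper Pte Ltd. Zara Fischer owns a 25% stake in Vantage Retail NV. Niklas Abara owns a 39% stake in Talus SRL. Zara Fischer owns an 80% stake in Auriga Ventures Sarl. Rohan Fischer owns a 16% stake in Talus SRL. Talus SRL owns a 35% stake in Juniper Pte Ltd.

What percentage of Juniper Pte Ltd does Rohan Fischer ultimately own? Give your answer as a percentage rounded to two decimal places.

Rohan reaches Juniper along 3 paths.
Via Talus: 16% × 35% = 5.6%.
Via Auriga → Talus: 7% × 45% × 35% = 1.1025%.
Direct stake: 65% = 65%.
Total: 5.6% + 1.1025% + 65% = 71.7025%.
Rounded: 71.70%.

71.70%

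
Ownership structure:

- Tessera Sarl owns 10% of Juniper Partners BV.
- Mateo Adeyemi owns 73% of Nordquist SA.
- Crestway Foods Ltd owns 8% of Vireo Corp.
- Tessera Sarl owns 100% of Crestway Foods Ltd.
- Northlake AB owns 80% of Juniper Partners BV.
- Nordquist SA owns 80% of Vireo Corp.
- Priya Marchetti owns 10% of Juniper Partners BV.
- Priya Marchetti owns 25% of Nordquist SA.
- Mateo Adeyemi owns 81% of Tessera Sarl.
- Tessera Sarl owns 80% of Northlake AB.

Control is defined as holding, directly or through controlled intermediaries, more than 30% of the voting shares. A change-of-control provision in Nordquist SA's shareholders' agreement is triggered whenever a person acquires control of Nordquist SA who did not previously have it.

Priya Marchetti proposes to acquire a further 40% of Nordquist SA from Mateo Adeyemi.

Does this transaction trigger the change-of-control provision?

Yes

The purchase adds only to Priya's holdings (Mateo's stake shrinks), so Priya is the only person who could newly come to control Nordquist.
Priya's largest direct stake is 25% in Nordquist, which does not meet the threshold, so Priya controls no company.
In Nordquist, Priya's side holds only 25%, not > 30%.
So before the transaction, Priya does not control Nordquist.
After the purchase, Priya's direct stake in Nordquist rises to 25% + 40% = 65%, and Mateo's stake falls to 33%.
Priya holds 65% of Nordquist, so Priya controls Nordquist.
Priya did not control Nordquist before and does after, so the clause is triggered.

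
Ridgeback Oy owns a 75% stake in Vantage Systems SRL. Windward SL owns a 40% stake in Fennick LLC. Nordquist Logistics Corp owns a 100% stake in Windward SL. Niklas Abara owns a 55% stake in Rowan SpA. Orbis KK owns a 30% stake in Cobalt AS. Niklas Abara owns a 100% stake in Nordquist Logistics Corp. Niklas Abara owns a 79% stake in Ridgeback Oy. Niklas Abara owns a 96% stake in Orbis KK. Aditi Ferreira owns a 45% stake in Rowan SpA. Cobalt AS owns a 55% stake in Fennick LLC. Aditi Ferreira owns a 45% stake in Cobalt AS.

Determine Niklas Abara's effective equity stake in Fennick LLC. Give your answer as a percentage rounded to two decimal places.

Niklas reaches Fennick along 2 paths.
Via Nordquist → Windward: 100% × 100% × 40% = 40%.
Via Orbis → Cobalt: 96% × 30% × 55% = 15.84%.
Total: 40% + 15.84% = 55.84%.

55.84%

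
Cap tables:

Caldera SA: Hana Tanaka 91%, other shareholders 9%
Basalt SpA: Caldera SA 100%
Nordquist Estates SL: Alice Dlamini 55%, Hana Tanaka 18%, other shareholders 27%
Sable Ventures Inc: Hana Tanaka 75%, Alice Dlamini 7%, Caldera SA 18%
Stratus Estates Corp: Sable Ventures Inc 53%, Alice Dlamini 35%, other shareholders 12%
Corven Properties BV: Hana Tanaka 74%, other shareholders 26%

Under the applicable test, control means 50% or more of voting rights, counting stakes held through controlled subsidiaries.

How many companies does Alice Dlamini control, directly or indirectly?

Alice holds 55% of Nordquist, so Alice controls Nordquist.
No other company's threshold is met.
Alice controls 1 company.

1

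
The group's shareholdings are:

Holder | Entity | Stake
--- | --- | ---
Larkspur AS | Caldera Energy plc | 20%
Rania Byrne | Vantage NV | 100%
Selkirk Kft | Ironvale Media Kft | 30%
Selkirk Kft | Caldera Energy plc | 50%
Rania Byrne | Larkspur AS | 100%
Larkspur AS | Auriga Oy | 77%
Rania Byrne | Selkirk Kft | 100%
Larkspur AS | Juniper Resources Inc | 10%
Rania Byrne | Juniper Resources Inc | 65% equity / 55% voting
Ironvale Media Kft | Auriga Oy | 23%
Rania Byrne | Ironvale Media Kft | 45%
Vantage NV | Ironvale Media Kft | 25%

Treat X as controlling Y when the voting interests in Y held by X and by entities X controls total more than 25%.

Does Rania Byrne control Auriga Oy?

Rania holds 100% of Larkspur, so Rania controls Larkspur.
Rania holds 100% of Vantage, so Rania controls Vantage.
Rania holds 100% of Selkirk, so Rania controls Selkirk.
Selkirk and Rania and Vantage together hold 30% + 45% + 25% = 100% of Ironvale, so Rania controls Ironvale.
Larkspur and Ironvale together hold 77% + 23% = 100% of Auriga, so Rania controls Auriga.

Yes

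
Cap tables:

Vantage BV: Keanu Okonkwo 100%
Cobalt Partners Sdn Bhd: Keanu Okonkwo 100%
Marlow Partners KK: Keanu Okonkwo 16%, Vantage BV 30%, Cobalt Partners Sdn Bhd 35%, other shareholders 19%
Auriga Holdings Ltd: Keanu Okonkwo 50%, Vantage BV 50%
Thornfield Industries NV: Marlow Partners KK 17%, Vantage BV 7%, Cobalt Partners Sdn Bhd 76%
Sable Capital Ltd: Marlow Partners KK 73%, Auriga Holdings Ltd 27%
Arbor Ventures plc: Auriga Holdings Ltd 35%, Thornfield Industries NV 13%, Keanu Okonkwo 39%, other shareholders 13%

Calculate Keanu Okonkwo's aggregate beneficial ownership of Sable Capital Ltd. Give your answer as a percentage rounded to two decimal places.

86.13%

Keanu reaches Sable along 5 paths.
Via Marlow: 16% × 73% = 11.68%.
Via Vantage → Marlow: 100% × 30% × 73% = 21.9%.
Via Cobalt → Marlow: 100% × 35% × 73% = 25.55%.
Via Auriga: 50% × 27% = 13.5%.
Via Vantage → Auriga: 100% × 50% × 27% = 13.5%.
Total: 11.68% + 21.9% + 25.55% + 13.5% + 13.5% = 86.13%.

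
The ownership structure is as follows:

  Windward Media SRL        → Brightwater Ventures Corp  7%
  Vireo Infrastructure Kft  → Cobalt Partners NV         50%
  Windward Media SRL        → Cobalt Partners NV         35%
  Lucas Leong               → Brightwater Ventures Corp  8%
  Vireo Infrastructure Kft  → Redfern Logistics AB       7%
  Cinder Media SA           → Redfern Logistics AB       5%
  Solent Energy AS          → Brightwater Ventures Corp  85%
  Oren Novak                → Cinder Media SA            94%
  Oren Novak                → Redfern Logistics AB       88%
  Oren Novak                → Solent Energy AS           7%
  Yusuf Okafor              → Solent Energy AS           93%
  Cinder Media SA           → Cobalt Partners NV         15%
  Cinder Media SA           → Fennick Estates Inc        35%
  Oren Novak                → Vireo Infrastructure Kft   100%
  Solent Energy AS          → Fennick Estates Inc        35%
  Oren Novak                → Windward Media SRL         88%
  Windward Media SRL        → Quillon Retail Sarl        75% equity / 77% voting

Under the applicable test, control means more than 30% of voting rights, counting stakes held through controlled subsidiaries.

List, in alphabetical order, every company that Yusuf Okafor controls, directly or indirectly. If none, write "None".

Yusuf holds 93% of Solent, so Yusuf controls Solent.
Solent holds 35% of Fennick, so Yusuf controls Fennick.
Solent holds 85% of Brightwater, so Yusuf controls Brightwater.
No other company's threshold is met.

Brightwater Ventures Corp, Fennick Estates Inc, Solent Energy AS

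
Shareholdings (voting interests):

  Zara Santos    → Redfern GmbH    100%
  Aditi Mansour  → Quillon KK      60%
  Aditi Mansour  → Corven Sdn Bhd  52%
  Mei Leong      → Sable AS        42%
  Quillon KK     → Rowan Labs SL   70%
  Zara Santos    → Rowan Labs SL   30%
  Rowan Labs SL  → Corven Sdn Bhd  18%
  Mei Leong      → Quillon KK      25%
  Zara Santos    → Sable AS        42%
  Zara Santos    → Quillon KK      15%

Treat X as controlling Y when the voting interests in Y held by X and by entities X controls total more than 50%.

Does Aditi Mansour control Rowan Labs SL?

Aditi holds 60% of Quillon, so Aditi controls Quillon.
Quillon holds 70% of Rowan, so Aditi controls Rowan.

Yes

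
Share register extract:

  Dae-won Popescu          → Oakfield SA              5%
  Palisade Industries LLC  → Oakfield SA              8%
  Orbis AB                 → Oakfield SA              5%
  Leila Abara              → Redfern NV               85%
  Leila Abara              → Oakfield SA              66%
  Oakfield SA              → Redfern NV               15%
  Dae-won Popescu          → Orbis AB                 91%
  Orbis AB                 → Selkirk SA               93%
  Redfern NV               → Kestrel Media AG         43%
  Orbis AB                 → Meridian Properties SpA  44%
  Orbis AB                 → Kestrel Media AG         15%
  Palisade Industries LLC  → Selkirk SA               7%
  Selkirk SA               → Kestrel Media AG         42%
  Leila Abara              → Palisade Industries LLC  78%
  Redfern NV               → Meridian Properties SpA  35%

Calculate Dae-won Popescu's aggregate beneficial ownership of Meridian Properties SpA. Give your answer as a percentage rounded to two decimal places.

Dae-won reaches Meridian along 3 paths.
Via Orbis → Oakfield → Redfern: 91% × 5% × 15% × 35% = 0.238875%.
Via Oakfield → Redfern: 5% × 15% × 35% = 0.2625%.
Via Orbis: 91% × 44% = 40.04%.
Total: 0.238875% + 0.2625% + 40.04% = 40.541375%.
Rounded: 40.54%.

40.54%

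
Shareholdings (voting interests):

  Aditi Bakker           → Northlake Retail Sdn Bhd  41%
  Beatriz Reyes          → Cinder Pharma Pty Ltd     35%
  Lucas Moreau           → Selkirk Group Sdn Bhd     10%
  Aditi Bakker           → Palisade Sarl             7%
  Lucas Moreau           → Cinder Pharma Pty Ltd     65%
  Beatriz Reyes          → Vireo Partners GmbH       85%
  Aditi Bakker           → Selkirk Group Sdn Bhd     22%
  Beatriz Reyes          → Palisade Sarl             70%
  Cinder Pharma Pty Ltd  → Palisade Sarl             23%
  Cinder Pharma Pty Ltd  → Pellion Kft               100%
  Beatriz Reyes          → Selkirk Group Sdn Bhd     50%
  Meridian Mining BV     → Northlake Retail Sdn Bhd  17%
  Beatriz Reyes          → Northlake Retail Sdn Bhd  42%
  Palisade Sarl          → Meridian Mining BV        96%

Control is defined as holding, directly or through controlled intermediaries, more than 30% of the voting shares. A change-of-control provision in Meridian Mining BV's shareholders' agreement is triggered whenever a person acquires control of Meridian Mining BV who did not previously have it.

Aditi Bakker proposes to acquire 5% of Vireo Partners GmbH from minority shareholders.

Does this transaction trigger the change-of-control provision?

The purchase changes only Aditi's holdings, so Aditi is the only person who could newly come to control Meridian.
Aditi holds 41% of Northlake, so Aditi controls Northlake.
Neither Aditi nor any entity Aditi controls holds any voting interest in Meridian.
So before the transaction, Aditi does not control Meridian.
After the purchase, Aditi holds 5% of Vireo directly.
Aditi's side now holds 5% of Vireo, not > 30%, so Aditi still does not control Vireo.
After the transaction, neither Aditi nor any entity Aditi controls holds a voting interest in Meridian, so Aditi still does not control it.
No new person acquires control, so the clause is not triggered.

No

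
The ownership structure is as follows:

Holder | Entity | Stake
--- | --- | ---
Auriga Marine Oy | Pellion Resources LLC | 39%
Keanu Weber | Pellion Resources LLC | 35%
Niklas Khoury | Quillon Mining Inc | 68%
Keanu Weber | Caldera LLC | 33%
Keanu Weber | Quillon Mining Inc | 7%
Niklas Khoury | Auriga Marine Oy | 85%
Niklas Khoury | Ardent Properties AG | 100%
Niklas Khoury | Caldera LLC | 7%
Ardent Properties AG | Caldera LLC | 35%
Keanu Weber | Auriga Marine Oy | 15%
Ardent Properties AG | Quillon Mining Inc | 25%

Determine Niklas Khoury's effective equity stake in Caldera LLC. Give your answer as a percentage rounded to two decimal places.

42.00%

Niklas reaches Caldera along 2 paths.
Direct stake: 7% = 7%.
Via Ardent: 100% × 35% = 35%.
Total: 7% + 35% = 42%.
Rounded: 42.00%.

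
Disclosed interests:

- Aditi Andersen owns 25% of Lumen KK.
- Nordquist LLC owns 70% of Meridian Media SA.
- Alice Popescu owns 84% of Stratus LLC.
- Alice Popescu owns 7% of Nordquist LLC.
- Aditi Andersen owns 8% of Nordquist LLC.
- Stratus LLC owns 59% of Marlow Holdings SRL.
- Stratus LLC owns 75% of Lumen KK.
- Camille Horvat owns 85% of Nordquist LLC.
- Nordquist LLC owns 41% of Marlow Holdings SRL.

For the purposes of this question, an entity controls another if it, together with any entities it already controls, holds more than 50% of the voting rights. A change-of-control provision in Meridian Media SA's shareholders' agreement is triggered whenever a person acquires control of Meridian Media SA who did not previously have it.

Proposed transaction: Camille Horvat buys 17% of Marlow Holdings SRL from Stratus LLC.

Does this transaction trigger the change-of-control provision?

No

The purchase adds only to Camille's holdings (Stratus's stake shrinks), so Camille is the only person who could newly come to control Meridian.
Camille holds 85% of Nordquist, so Camille controls Nordquist.
Nordquist holds 70% of Meridian, so Camille controls Meridian.
So Camille already controls Meridian before the transaction.
After the purchase, Camille holds 17% of Marlow directly, and Stratus's stake falls to 42%.
Camille controlled Meridian already, so this is not a new person acquiring control; every other person's position is unchanged or reduced.
No new person acquires control, so the clause is not triggered.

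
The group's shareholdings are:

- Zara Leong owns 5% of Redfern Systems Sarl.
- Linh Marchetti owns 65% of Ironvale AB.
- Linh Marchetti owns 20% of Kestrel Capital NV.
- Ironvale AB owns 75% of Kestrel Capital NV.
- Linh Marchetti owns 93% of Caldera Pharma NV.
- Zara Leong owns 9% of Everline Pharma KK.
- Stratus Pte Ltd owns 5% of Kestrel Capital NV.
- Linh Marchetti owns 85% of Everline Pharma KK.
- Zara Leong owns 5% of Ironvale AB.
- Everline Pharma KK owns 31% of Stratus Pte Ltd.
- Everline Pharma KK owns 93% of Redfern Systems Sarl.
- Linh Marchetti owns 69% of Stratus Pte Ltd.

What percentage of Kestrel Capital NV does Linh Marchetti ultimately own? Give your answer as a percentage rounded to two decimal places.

73.52%

Linh reaches Kestrel along 4 paths.
Direct stake: 20% = 20%.
Via Ironvale: 65% × 75% = 48.75%.
Via Everline → Stratus: 85% × 31% × 5% = 1.3175%.
Via Stratus: 69% × 5% = 3.45%.
Total: 20% + 48.75% + 1.3175% + 3.45% = 73.5175%.
Rounded: 73.52%.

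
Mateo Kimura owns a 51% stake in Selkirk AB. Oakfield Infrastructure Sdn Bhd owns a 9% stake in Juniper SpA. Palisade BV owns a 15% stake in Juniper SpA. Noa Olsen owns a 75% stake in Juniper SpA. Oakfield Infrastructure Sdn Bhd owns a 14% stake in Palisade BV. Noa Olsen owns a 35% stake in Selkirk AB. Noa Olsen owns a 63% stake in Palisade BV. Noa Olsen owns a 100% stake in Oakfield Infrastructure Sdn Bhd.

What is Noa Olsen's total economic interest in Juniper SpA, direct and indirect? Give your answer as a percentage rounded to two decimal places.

Noa reaches Juniper along 4 paths.
Direct stake: 75% = 75%.
Via Oakfield: 100% × 9% = 9%.
Via Oakfield → Palisade: 100% × 14% × 15% = 2.1%.
Via Palisade: 63% × 15% = 9.45%.
Total: 75% + 9% + 2.1% + 9.45% = 95.55%.

95.55%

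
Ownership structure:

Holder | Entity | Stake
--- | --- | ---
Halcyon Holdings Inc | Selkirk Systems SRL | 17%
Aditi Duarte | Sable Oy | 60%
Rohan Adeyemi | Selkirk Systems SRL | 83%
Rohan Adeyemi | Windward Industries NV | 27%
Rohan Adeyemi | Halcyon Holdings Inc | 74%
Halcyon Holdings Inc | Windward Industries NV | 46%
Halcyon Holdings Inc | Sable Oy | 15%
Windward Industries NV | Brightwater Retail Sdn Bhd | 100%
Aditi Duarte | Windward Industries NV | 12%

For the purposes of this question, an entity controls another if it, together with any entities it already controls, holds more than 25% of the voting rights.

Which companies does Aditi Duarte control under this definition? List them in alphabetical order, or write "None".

Aditi holds 60% of Sable, so Aditi controls Sable.
No other company's threshold is met.

Sable Oy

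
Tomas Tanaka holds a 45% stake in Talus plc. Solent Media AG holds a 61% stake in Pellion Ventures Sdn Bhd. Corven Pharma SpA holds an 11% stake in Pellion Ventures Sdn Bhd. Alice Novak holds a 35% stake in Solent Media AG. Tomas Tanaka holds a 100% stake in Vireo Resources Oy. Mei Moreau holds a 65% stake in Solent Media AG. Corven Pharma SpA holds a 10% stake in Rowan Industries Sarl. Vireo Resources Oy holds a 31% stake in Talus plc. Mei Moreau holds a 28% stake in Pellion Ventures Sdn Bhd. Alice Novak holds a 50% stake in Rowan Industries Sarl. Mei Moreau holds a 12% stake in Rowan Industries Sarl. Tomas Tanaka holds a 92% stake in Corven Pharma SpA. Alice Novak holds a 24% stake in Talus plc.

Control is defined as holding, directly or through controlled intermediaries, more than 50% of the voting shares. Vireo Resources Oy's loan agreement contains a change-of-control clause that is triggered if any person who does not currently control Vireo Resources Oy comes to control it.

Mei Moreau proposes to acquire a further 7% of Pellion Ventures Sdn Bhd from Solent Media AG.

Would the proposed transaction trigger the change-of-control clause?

No

The purchase adds only to Mei's holdings (Solent's stake shrinks), so Mei is the only person who could newly come to control Vireo.
Mei holds 65% of Solent, so Mei controls Solent.
Mei and Solent together hold 28% + 61% = 89% of Pellion, so Mei controls Pellion.
Neither Mei nor any entity Mei controls holds any voting interest in Vireo.
So before the transaction, Mei does not control Vireo.
After the purchase, Mei's direct stake in Pellion rises to 28% + 7% = 35%, and Solent's stake falls to 54%.
Mei and Solent together hold 35% + 54% = 89% of Pellion, so Mei controls Pellion.
After the transaction, neither Mei nor any entity Mei controls holds a voting interest in Vireo, so Mei still does not control it.
No new person acquires control, so the clause is not triggered.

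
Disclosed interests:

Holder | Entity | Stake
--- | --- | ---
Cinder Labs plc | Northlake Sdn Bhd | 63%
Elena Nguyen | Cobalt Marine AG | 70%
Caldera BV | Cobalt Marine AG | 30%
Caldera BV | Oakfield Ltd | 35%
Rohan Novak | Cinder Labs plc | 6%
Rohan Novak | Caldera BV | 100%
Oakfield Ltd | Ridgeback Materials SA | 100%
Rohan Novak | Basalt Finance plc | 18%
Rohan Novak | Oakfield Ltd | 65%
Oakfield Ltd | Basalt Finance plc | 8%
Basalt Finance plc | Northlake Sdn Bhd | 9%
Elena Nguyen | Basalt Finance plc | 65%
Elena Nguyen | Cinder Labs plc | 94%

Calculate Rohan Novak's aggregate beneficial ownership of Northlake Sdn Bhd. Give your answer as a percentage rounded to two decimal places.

Rohan reaches Northlake along 4 paths.
Via Cinder: 6% × 63% = 3.78%.
Via Caldera → Oakfield → Basalt: 100% × 35% × 8% × 9% = 0.252%.
Via Oakfield → Basalt: 65% × 8% × 9% = 0.468%.
Via Basalt: 18% × 9% = 1.62%.
Total: 3.78% + 0.252% + 0.468% + 1.62% = 6.12%.

6.12%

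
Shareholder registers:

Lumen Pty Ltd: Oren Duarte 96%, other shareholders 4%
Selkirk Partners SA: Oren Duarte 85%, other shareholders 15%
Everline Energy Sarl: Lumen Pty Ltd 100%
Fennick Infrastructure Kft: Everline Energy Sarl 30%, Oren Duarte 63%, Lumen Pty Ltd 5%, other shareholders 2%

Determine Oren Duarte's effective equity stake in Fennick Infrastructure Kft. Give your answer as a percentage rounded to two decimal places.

96.60%

Oren reaches Fennick along 3 paths.
Via Lumen → Everline: 96% × 100% × 30% = 28.8%.
Direct stake: 63% = 63%.
Via Lumen: 96% × 5% = 4.8%.
Total: 28.8% + 63% + 4.8% = 96.6%.
Rounded: 96.60%.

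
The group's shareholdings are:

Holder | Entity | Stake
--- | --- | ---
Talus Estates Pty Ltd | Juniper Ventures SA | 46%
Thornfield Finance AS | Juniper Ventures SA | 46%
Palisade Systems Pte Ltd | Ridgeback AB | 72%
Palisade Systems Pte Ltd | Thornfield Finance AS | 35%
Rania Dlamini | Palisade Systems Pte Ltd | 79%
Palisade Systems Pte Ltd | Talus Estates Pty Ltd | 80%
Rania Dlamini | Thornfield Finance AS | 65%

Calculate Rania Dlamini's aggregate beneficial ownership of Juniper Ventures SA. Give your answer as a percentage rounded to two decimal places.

71.69%

Rania reaches Juniper along 3 paths.
Via Thornfield: 65% × 46% = 29.9%.
Via Palisade → Thornfield: 79% × 35% × 46% = 12.719%.
Via Palisade → Talus: 79% × 80% × 46% = 29.072%.
Total: 29.9% + 12.719% + 29.072% = 71.691%.
Rounded: 71.69%.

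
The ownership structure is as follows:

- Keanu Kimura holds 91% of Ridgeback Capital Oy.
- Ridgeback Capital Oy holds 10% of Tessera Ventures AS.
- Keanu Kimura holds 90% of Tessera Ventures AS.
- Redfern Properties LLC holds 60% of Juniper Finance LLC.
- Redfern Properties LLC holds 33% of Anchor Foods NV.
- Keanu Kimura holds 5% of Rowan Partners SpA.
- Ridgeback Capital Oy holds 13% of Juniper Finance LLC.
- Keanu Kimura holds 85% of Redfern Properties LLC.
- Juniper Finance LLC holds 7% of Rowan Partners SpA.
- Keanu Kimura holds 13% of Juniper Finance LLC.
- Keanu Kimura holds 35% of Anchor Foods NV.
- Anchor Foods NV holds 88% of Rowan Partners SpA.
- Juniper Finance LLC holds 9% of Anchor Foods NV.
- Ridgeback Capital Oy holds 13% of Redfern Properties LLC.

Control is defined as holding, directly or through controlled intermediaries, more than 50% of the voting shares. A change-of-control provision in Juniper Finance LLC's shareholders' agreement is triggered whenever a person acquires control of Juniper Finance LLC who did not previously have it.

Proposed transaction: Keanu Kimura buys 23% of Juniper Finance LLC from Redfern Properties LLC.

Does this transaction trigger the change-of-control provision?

The purchase adds only to Keanu's holdings (Redfern's stake shrinks), so Keanu is the only person who could newly come to control Juniper.
Keanu holds 91% of Ridgeback, so Keanu controls Ridgeback.
Keanu and Ridgeback together hold 85% + 13% = 98% of Redfern, so Keanu controls Redfern.
Redfern and Keanu and Ridgeback together hold 60% + 13% + 13% = 86% of Juniper, so Keanu controls Juniper.
So Keanu already controls Juniper before the transaction.
After the purchase, Keanu's direct stake in Juniper rises to 13% + 23% = 36%, and Redfern's stake falls to 37%.
Keanu controlled Juniper already, so this is not a new person acquiring control; every other person's position is unchanged or reduced.
No new person acquires control, so the clause is not triggered.

No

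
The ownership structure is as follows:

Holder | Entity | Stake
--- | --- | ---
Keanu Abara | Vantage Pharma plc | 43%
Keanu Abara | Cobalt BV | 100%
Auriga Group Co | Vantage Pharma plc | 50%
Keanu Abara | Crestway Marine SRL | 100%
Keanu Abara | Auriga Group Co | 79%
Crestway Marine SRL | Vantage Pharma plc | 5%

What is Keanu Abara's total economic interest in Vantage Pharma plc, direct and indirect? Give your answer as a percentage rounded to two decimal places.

Keanu reaches Vantage along 3 paths.
Direct stake: 43% = 43%.
Via Auriga: 79% × 50% = 39.5%.
Via Crestway: 100% × 5% = 5%.
Total: 43% + 39.5% + 5% = 87.5%.
Rounded: 87.50%.

87.50%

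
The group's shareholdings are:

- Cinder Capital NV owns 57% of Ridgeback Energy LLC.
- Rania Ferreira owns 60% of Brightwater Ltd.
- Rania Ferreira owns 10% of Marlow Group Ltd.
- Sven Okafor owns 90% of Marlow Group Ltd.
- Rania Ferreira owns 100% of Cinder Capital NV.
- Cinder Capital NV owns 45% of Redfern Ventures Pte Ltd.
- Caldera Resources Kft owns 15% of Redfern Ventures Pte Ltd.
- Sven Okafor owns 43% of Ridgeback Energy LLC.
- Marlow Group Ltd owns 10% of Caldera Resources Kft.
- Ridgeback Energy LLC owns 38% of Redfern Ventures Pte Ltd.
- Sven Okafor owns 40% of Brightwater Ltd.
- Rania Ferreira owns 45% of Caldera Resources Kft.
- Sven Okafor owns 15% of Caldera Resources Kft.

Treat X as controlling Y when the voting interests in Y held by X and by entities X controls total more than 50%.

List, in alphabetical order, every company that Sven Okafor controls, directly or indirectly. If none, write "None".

Marlow Group Ltd

Sven holds 90% of Marlow, so Sven controls Marlow.
No other company's threshold is met.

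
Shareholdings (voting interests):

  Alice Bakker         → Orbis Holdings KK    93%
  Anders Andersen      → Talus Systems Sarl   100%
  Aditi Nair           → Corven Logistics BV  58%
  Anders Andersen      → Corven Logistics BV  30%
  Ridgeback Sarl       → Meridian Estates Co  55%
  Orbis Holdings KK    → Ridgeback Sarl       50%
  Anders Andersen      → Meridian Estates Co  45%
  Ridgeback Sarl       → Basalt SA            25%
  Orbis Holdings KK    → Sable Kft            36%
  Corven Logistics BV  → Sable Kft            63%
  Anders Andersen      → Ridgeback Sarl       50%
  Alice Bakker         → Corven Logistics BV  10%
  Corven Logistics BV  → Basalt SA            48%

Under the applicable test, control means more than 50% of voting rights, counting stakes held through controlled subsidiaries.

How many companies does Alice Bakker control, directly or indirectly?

Alice holds 93% of Orbis, so Alice controls Orbis.
No other company's threshold is met.
Alice controls 1 company.

1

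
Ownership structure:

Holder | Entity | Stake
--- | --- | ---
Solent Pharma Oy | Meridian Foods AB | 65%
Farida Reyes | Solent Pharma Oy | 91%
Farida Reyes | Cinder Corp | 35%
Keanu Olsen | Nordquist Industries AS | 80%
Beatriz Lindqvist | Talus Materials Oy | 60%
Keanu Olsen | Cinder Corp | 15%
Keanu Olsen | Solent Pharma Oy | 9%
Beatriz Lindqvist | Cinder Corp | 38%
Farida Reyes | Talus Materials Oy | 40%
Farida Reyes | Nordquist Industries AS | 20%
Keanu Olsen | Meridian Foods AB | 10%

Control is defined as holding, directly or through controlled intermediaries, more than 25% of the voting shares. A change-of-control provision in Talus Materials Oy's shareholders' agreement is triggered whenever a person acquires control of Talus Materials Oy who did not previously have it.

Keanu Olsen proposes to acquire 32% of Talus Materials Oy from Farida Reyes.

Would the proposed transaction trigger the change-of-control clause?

The purchase adds only to Keanu's holdings (Farida's stake shrinks), so Keanu is the only person who could newly come to control Talus.
Keanu holds 80% of Nordquist, so Keanu controls Nordquist.
Neither Keanu nor any entity Keanu controls holds any voting interest in Talus.
So before the transaction, Keanu does not control Talus.
After the purchase, Keanu holds 32% of Talus directly, and Farida's stake falls to 8%.
Keanu holds 32% of Talus, so Keanu controls Talus.
Keanu did not control Talus before and does after, so the clause is triggered.

Yes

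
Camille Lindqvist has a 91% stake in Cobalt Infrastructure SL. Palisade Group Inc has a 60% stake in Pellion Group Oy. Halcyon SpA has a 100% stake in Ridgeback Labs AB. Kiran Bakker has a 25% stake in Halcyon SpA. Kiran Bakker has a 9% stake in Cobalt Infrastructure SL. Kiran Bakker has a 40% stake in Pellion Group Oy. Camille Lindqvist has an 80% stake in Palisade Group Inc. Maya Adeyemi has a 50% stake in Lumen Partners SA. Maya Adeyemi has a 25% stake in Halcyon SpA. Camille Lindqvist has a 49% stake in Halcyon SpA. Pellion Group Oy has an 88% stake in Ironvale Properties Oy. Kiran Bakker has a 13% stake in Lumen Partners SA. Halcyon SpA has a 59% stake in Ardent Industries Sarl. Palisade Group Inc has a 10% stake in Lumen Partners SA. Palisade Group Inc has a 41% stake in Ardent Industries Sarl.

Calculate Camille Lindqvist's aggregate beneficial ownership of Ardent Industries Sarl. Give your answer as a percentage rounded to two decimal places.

61.71%

Camille reaches Ardent along 2 paths.
Via Palisade: 80% × 41% = 32.8%.
Via Halcyon: 49% × 59% = 28.91%.
Total: 32.8% + 28.91% = 61.71%.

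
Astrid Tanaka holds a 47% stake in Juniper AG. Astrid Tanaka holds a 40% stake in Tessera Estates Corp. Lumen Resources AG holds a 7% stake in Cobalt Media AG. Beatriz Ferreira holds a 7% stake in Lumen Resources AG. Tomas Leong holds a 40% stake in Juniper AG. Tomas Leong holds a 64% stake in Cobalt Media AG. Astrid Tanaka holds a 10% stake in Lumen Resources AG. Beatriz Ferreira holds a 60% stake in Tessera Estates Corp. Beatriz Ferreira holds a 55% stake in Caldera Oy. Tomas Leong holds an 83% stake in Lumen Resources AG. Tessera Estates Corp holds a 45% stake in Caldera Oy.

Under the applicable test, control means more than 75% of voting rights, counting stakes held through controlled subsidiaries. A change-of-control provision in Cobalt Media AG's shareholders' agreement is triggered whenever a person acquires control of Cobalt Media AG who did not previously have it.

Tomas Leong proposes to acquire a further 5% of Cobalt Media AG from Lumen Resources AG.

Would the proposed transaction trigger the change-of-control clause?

No

The purchase adds only to Tomas's holdings (Lumen's stake shrinks), so Tomas is the only person who could newly come to control Cobalt.
Tomas holds 83% of Lumen, so Tomas controls Lumen.
In Cobalt, Tomas's side holds only 64% + 7% = 71%, not > 75%.
So before the transaction, Tomas does not control Cobalt.
After the purchase, Tomas's direct stake in Cobalt rises to 64% + 5% = 69%, and Lumen's stake falls to 2%.
After the transaction, Tomas's side holds 69% + 2% = 71% of Cobalt, not > 75%, so Tomas still does not control Cobalt.
No new person acquires control, so the clause is not triggered.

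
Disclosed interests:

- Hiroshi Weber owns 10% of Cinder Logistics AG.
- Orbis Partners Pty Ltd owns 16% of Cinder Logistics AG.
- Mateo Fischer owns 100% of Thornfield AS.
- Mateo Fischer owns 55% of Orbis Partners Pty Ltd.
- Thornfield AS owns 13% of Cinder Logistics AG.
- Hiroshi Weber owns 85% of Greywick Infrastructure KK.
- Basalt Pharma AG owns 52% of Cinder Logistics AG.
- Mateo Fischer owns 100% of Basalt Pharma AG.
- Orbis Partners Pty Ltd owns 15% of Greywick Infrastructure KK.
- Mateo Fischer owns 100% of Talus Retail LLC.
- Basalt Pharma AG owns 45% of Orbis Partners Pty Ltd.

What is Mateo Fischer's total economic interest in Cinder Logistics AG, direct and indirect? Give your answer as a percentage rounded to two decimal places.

Mateo reaches Cinder along 4 paths.
Via Basalt: 100% × 52% = 52%.
Via Basalt → Orbis: 100% × 45% × 16% = 7.2%.
Via Orbis: 55% × 16% = 8.8%.
Via Thornfield: 100% × 13% = 13%.
Total: 52% + 7.2% + 8.8% + 13% = 81%.
Rounded: 81.00%.

81.00%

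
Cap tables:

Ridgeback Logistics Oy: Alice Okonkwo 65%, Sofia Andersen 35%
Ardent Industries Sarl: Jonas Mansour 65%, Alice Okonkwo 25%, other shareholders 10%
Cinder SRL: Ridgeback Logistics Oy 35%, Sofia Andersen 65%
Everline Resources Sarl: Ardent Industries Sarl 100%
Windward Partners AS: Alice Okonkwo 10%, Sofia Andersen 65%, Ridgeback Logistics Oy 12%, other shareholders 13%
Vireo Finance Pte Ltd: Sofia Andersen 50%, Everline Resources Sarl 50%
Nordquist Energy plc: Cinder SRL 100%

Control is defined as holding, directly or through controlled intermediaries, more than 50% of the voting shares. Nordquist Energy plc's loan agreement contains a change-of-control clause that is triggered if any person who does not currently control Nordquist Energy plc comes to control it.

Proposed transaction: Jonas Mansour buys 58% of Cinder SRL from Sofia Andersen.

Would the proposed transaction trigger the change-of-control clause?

The purchase adds only to Jonas's holdings (Sofia's stake shrinks), so Jonas is the only person who could newly come to control Nordquist.
Jonas holds 65% of Ardent, so Jonas controls Ardent.
Ardent holds 100% of Everline, so Jonas controls Everline.
Neither Jonas nor any entity Jonas controls holds any voting interest in Nordquist.
So before the transaction, Jonas does not control Nordquist.
After the purchase, Jonas holds 58% of Cinder directly, and Sofia's stake falls to 7%.
Jonas holds 58% of Cinder, so Jonas controls Cinder.
Cinder holds 100% of Nordquist, so Jonas controls Nordquist.
Jonas did not control Nordquist before and does after, so the clause is triggered.

Yes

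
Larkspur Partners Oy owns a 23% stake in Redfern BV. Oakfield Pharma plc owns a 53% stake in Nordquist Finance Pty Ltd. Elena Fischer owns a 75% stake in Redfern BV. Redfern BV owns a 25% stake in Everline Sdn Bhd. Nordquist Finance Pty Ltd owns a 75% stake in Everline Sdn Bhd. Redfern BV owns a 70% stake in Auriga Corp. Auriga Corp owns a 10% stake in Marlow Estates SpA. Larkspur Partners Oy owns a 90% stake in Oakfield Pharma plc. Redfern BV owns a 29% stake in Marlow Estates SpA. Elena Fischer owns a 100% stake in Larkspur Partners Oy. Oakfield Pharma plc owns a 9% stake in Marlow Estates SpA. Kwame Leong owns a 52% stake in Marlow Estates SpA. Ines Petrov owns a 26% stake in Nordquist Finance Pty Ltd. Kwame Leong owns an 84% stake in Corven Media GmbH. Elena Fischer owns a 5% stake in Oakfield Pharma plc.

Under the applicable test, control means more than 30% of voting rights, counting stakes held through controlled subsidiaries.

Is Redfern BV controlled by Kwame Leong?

Kwame holds 84% of Corven, so Kwame controls Corven.
Kwame holds 52% of Marlow, so Kwame controls Marlow.
Neither Kwame nor any entity Kwame controls holds any voting interest in Redfern.
So Kwame does not control Redfern.

No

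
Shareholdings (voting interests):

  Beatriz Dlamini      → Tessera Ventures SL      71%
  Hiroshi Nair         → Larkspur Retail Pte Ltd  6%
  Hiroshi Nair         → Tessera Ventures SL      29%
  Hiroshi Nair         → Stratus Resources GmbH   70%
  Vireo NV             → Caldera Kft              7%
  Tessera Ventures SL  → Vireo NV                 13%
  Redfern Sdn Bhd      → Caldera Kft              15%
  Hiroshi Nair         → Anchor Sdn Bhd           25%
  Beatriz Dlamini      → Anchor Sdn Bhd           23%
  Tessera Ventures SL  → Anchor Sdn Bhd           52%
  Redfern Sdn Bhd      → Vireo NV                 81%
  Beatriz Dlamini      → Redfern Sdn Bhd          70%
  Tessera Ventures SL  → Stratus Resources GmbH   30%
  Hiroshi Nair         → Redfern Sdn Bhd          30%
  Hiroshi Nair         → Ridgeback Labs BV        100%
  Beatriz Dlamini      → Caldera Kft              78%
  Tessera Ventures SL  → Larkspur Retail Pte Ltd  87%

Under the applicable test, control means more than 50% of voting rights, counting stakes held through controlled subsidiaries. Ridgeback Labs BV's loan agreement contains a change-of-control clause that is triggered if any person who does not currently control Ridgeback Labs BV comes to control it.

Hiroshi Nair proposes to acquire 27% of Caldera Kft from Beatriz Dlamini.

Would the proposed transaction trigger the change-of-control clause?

The purchase adds only to Hiroshi's holdings (Beatriz's stake shrinks), so Hiroshi is the only person who could newly come to control Ridgeback.
Hiroshi holds 100% of Ridgeback, so Hiroshi controls Ridgeback.
So Hiroshi already controls Ridgeback before the transaction.
After the purchase, Hiroshi holds 27% of Caldera directly, and Beatriz's stake falls to 51%.
Hiroshi controlled Ridgeback already, so this is not a new person acquiring control; every other person's position is unchanged or reduced.
No new person acquires control, so the clause is not triggered.

No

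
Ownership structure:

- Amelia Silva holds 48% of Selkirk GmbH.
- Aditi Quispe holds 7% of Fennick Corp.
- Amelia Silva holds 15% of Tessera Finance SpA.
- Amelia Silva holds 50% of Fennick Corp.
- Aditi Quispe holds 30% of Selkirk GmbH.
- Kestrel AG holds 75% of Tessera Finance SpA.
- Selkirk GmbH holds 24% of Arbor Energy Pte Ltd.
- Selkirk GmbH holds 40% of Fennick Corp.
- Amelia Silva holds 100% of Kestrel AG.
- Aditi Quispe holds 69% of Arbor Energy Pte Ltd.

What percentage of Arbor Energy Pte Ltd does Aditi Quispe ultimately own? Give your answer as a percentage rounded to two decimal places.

Aditi reaches Arbor along 2 paths.
Via Selkirk: 30% × 24% = 7.2%.
Direct stake: 69% = 69%.
Total: 7.2% + 69% = 76.2%.
Rounded: 76.20%.

76.20%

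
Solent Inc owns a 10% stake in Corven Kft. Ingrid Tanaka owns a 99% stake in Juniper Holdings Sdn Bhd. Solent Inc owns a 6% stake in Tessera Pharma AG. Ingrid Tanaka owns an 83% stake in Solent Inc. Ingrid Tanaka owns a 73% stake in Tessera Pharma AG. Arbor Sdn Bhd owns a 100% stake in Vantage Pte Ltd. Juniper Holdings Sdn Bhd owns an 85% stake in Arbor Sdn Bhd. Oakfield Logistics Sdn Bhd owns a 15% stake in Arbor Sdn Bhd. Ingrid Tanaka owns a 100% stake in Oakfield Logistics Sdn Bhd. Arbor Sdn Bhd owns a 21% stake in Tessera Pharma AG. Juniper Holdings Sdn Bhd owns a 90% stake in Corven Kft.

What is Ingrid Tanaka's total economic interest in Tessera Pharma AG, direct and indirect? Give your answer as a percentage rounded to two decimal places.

98.80%

Ingrid reaches Tessera along 4 paths.
Direct stake: 73% = 73%.
Via Solent: 83% × 6% = 4.98%.
Via Oakfield → Arbor: 100% × 15% × 21% = 3.15%.
Via Juniper → Arbor: 99% × 85% × 21% = 17.6715%.
Total: 73% + 4.98% + 3.15% + 17.6715% = 98.8015%.
Rounded: 98.80%.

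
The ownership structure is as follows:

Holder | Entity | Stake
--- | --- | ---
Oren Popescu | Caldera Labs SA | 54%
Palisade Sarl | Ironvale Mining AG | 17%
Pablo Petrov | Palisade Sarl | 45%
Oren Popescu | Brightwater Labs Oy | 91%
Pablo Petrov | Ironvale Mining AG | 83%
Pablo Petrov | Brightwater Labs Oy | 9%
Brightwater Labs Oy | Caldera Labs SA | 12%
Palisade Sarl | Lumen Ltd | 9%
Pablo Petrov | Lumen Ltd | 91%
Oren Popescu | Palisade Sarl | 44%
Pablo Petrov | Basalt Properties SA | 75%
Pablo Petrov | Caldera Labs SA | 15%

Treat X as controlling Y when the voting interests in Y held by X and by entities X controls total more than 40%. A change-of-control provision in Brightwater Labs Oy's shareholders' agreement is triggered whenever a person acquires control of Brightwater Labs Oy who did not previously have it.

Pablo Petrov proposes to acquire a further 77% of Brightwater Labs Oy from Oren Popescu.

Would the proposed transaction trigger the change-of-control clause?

Yes

The purchase adds only to Pablo's holdings (Oren's stake shrinks), so Pablo is the only person who could newly come to control Brightwater.
Pablo holds 45% of Palisade, so Pablo controls Palisade.
Palisade and Pablo together hold 17% + 83% = 100% of Ironvale, so Pablo controls Ironvale.
Palisade and Pablo together hold 9% + 91% = 100% of Lumen, so Pablo controls Lumen.
Pablo holds 75% of Basalt, so Pablo controls Basalt.
In Brightwater, Pablo's side holds only 9%, not > 40%.
So before the transaction, Pablo does not control Brightwater.
After the purchase, Pablo's direct stake in Brightwater rises to 9% + 77% = 86%, and Oren's stake falls to 14%.
Pablo holds 86% of Brightwater, so Pablo controls Brightwater.
Pablo did not control Brightwater before and does after, so the clause is triggered.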